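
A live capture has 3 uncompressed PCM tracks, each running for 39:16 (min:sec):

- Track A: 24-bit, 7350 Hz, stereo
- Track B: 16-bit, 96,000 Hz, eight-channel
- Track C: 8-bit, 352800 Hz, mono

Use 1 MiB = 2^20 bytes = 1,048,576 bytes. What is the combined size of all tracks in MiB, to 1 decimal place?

4342.9 MiB

39:16 (min:sec) = 2,356 s.
Track A: 7,350 × 2,356 × 3 × 2 = 103,899,600 bytes.
Track B: 96,000 × 2,356 × 2 × 8 = 3,618,816,000 bytes.
Track C: 352,800 × 2,356 × 1 × 1 = 831,196,800 bytes.
Total = 4,553,912,400 bytes = 4342.9 MiB.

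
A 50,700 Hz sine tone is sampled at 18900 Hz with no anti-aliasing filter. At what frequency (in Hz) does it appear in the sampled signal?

Nyquist = 18,900/2 = 9,450 Hz; 50,700 Hz exceeds it.
Alias = |50,700 − 3×18,900| = |50,700 − 56,700| = 6,000 Hz.

6,000 Hz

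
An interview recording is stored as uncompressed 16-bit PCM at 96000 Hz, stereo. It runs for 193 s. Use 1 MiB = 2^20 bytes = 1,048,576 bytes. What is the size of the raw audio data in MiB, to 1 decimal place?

Bytes = 96,000 samples/s × 193 s × 2 bytes/sample × 2 ch = 74,112,000 bytes.
74,112,000 / 1,048,576 = 70.7 MiB.

70.7 MiB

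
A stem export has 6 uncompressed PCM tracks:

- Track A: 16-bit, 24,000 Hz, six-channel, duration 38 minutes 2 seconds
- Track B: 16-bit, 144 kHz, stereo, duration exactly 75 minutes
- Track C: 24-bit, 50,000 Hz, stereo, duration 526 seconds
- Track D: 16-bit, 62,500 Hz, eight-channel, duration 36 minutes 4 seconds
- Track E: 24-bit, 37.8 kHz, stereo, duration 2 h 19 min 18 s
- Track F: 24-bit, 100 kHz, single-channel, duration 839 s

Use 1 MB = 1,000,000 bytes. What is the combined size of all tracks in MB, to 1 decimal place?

Track A: 38 minutes 2 seconds = 2,282 s; 24,000 × 2,282 × 2 × 6 = 657,216,000 bytes.
Track B: exactly 75 minutes = 4,500 s; 144,000 × 4,500 × 2 × 2 = 2,592,000,000 bytes.
Track C: 50,000 × 526 × 3 × 2 = 157,800,000 bytes.
Track D: 36 minutes 4 seconds = 2,164 s; 62,500 × 2,164 × 2 × 8 = 2,164,000,000 bytes.
Track E: 2 h 19 min 18 s = 8,358 s; 37,800 × 8,358 × 3 × 2 = 1,895,594,400 bytes.
Track F: 100,000 × 839 × 3 × 1 = 251,700,000 bytes.
Total = 7,718,310,400 bytes = 7718.3 MB.

7718.3 MB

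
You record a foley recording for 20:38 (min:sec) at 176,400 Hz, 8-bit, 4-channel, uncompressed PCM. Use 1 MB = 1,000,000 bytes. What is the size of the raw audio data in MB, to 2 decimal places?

873.53 MB

Duration = 20:38 (min:sec) = 1,238 s.
Bytes = 176,400 samples/s × 1,238 s × 1 bytes/sample × 4 ch = 873,532,800 bytes.
873,532,800 / 1,000,000 = 873.53 MB.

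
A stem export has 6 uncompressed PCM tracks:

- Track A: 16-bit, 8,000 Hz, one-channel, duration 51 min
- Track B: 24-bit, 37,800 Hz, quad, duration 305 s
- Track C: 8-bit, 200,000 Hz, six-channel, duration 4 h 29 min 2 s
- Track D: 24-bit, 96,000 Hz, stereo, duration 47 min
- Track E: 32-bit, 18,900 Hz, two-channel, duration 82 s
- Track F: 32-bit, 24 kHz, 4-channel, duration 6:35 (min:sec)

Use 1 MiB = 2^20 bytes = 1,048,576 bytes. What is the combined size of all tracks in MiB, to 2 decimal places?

20357.23 MiB

Track A: 51 min = 3,060 s; 8,000 × 3,060 × 2 × 1 = 48,960,000 bytes.
Track B: 37,800 × 305 × 3 × 4 = 138,348,000 bytes.
Track C: 4 h 29 min 2 s = 16,142 s; 200,000 × 16,142 × 1 × 6 = 19,370,400,000 bytes.
Track D: 47 min = 2,820 s; 96,000 × 2,820 × 3 × 2 = 1,624,320,000 bytes.
Track E: 18,900 × 82 × 4 × 2 = 12,398,400 bytes.
Track F: 6:35 (min:sec) = 395 s; 24,000 × 395 × 4 × 4 = 151,680,000 bytes.
Total = 21,346,106,400 bytes = 20357.23 MiB.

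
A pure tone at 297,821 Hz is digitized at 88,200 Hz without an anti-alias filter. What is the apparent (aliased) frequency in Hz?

33,221 Hz

Nyquist = 88,200/2 = 44,100 Hz; 297,821 Hz exceeds it.
Alias = |297,821 − 3×88,200| = |297,821 − 264,600| = 33,221 Hz.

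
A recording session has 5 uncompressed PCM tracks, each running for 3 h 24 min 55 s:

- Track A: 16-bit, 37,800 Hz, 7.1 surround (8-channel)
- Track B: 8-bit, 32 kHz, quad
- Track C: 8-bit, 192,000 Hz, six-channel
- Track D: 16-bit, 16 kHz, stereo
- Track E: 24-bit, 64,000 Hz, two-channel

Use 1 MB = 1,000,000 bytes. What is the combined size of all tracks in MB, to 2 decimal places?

28681.78 MB

3 h 24 min 55 s = 12,295 s.
Track A: 37,800 × 12,295 × 2 × 8 = 7,436,016,000 bytes.
Track B: 32,000 × 12,295 × 1 × 4 = 1,573,760,000 bytes.
Track C: 192,000 × 12,295 × 1 × 6 = 14,163,840,000 bytes.
Track D: 16,000 × 12,295 × 2 × 2 = 786,880,000 bytes.
Track E: 64,000 × 12,295 × 3 × 2 = 4,721,280,000 bytes.
Total = 28,681,776,000 bytes = 28681.78 MB.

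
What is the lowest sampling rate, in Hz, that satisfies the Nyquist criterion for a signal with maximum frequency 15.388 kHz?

30,776 Hz

Minimum sample rate = 2 × 15,388 Hz = 30,776 Hz.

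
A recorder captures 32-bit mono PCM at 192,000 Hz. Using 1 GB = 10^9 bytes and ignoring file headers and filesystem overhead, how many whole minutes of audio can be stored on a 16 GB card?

Uncompressed byte rate = 192,000 × 4 × 1 = 768,000 bytes/s.
Capacity = 16 × 1,000,000,000 = 16,000,000,000 bytes.
16,000,000,000 / 768,000 ≈ 20833.33 s → 347 minutes.

347 minutes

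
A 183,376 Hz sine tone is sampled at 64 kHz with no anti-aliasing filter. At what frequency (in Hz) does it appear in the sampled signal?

8,624 Hz

Nyquist = 64,000/2 = 32,000 Hz; 183,376 Hz exceeds it.
Alias = |183,376 − 3×64,000| = |183,376 − 192,000| = 8,624 Hz.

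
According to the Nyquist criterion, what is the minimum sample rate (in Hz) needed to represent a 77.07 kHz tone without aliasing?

154,140 Hz

Minimum sample rate = 2 × 77,070 Hz = 154,140 Hz.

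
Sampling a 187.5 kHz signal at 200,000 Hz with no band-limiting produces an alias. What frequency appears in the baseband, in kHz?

12.5 kHz

Nyquist = 200,000/2 = 100,000 Hz; 187,500 Hz exceeds it.
Alias = |187,500 − 1×200,000| = |187,500 − 200,000| = 12,500 Hz = 12.5 kHz.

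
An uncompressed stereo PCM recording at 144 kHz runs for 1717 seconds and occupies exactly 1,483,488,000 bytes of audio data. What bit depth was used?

Bytes per sample = 1,483,488,000 / (144,000 × 1,717 × 2) = 1,483,488,000 / 494,496,000 = 3.
Bit depth = 3 × 8 = 24 bits.

24 bits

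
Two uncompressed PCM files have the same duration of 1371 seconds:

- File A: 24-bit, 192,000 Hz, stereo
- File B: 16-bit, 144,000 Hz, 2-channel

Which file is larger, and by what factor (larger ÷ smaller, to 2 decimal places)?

File A, by a factor of 2.00

File A: 192,000 × 3 × 2 = 1,152,000 bytes/s.
File B: 144,000 × 2 × 2 = 576,000 bytes/s.
File A is larger; ratio = 1,579,392,000 / 789,696,000 = 2.00.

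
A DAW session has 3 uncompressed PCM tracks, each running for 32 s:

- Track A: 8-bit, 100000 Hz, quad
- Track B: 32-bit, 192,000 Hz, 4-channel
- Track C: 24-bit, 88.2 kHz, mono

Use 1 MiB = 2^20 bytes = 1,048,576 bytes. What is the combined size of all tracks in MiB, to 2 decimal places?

Track A: 100,000 × 32 × 1 × 4 = 12,800,000 bytes.
Track B: 192,000 × 32 × 4 × 4 = 98,304,000 bytes.
Track C: 88,200 × 32 × 3 × 1 = 8,467,200 bytes.
Total = 119,571,200 bytes = 114.03 MiB.

114.03 MiB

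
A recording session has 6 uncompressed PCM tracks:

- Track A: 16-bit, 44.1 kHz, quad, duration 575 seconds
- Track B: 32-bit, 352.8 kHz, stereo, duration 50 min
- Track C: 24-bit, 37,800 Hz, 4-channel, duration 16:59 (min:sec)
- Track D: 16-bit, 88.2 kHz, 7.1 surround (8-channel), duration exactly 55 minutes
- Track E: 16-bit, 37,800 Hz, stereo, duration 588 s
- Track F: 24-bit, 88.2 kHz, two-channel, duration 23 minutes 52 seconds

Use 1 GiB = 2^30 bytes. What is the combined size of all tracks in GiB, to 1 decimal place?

13.6 GiB

Track A: 44,100 × 575 × 2 × 4 = 202,860,000 bytes.
Track B: 50 min = 3,000 s; 352,800 × 3,000 × 4 × 2 = 8,467,200,000 bytes.
Track C: 16:59 (min:sec) = 1,019 s; 37,800 × 1,019 × 3 × 4 = 462,218,400 bytes.
Track D: exactly 55 minutes = 3,300 s; 88,200 × 3,300 × 2 × 8 = 4,656,960,000 bytes.
Track E: 37,800 × 588 × 2 × 2 = 88,905,600 bytes.
Track F: 23 minutes 52 seconds = 1,432 s; 88,200 × 1,432 × 3 × 2 = 757,814,400 bytes.
Total = 14,635,958,400 bytes = 13.6 GiB.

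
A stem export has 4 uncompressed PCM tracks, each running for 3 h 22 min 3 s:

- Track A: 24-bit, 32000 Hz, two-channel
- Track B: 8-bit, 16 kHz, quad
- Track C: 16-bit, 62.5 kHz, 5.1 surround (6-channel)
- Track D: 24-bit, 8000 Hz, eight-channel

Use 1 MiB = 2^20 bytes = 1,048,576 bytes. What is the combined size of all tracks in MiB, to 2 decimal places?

13850.55 MiB

3 h 22 min 3 s = 12,123 s.
Track A: 32,000 × 12,123 × 3 × 2 = 2,327,616,000 bytes.
Track B: 16,000 × 12,123 × 1 × 4 = 775,872,000 bytes.
Track C: 62,500 × 12,123 × 2 × 6 = 9,092,250,000 bytes.
Track D: 8,000 × 12,123 × 3 × 8 = 2,327,616,000 bytes.
Total = 14,523,354,000 bytes = 13850.55 MiB.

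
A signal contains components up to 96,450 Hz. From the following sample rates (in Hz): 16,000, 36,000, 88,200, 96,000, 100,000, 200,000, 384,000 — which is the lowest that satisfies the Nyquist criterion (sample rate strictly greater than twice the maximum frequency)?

200,000 Hz

Need sample rate > 2 × 96,450 = 192,900 Hz.
Lowest listed rate above 192,900 Hz is 200,000 Hz.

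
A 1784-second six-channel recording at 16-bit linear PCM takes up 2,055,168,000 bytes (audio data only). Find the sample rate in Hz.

Bytes = sample_rate × seconds × bytes_per_sample × channels.
sample_rate = 2,055,168,000 / (1,784 × 2 × 6) = 2,055,168,000 / 21,408 = 96,000 Hz.

96,000 Hz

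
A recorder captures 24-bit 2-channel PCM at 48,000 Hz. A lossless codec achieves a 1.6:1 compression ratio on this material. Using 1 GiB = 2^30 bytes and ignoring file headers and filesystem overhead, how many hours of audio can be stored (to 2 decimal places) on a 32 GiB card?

Uncompressed byte rate = 48,000 × 3 × 2 = 288,000 bytes/s.
After 1.6:1 compression, effective rate ≈ 180000 bytes/s.
Capacity = 32 × 1,073,741,824 = 34,359,738,368 bytes.
34,359,738,368 / effective rate ≈ 190887.44 s → 53.02 hours.

53.02 hours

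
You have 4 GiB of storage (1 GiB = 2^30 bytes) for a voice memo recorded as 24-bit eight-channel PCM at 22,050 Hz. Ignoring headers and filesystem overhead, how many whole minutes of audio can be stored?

Uncompressed byte rate = 22,050 × 3 × 8 = 529,200 bytes/s.
Capacity = 4 × 1,073,741,824 = 4,294,967,296 bytes.
4,294,967,296 / 529,200 ≈ 8115.96 s → 135 minutes.

135 minutes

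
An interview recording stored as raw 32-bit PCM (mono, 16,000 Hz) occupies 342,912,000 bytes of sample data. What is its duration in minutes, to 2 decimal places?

89.30 minutes

Byte rate = 16,000 × 4 × 1 = 64,000 bytes/s.
Duration = 342,912,000 / 64,000 = 5,358 s.
5,358 s / 60 = 89.30 minutes.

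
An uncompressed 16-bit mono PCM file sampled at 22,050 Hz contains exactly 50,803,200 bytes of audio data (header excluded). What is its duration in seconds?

1,152 seconds

Byte rate = 22,050 × 2 × 1 = 44,100 bytes/s.
Duration = 50,803,200 / 44,100 = 1,152 s.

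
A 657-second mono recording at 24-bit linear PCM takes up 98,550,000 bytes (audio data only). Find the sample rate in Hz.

50,000 Hz

Bytes = sample_rate × seconds × bytes_per_sample × channels.
sample_rate = 98,550,000 / (657 × 3 × 1) = 98,550,000 / 1,971 = 50,000 Hz.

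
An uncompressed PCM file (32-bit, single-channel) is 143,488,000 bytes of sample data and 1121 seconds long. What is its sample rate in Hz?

Bytes = sample_rate × seconds × bytes_per_sample × channels.
sample_rate = 143,488,000 / (1,121 × 4 × 1) = 143,488,000 / 4,484 = 32,000 Hz.

32,000 Hz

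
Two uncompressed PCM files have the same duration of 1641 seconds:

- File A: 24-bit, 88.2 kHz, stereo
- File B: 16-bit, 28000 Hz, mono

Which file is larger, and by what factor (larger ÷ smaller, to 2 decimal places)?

File A: 88,200 × 3 × 2 = 529,200 bytes/s.
File B: 28,000 × 2 × 1 = 56,000 bytes/s.
File A is larger; ratio = 868,417,200 / 91,896,000 = 9.45.

File A, by a factor of 9.45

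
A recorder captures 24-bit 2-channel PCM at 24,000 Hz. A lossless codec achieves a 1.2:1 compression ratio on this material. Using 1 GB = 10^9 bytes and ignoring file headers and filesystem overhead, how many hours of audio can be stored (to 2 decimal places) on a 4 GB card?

9.26 hours

Uncompressed byte rate = 24,000 × 3 × 2 = 144,000 bytes/s.
After 1.2:1 compression, effective rate ≈ 120000 bytes/s.
Capacity = 4 × 1,000,000,000 = 4,000,000,000 bytes.
4,000,000,000 / effective rate ≈ 33333.33 s → 9.26 hours.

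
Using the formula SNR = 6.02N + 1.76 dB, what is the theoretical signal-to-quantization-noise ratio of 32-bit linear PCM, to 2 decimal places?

194.40 dB

6.02 × 32 + 1.76 = 194.40 dB.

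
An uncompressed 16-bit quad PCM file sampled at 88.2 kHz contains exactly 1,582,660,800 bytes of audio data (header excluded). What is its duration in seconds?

Byte rate = 88,200 × 2 × 4 = 705,600 bytes/s.
Duration = 1,582,660,800 / 705,600 = 2,243 s.

2,243 seconds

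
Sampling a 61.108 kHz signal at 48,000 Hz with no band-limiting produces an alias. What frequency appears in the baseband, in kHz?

13.108 kHz

Nyquist = 48,000/2 = 24,000 Hz; 61,108 Hz exceeds it.
Alias = |61,108 − 1×48,000| = |61,108 − 48,000| = 13,108 Hz = 13.108 kHz.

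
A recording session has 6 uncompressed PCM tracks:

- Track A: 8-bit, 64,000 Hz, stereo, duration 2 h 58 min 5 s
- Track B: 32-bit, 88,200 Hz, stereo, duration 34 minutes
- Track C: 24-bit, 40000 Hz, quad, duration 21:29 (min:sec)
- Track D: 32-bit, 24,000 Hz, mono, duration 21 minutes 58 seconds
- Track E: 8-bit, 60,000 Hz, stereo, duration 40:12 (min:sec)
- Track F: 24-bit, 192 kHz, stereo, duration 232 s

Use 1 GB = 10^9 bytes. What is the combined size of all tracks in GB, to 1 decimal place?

4.1 GB

Track A: 2 h 58 min 5 s = 10,685 s; 64,000 × 10,685 × 1 × 2 = 1,367,680,000 bytes.
Track B: 34 minutes = 2,040 s; 88,200 × 2,040 × 4 × 2 = 1,439,424,000 bytes.
Track C: 21:29 (min:sec) = 1,289 s; 40,000 × 1,289 × 3 × 4 = 618,720,000 bytes.
Track D: 21 minutes 58 seconds = 1,318 s; 24,000 × 1,318 × 4 × 1 = 126,528,000 bytes.
Track E: 40:12 (min:sec) = 2,412 s; 60,000 × 2,412 × 1 × 2 = 289,440,000 bytes.
Track F: 192,000 × 232 × 3 × 2 = 267,264,000 bytes.
Total = 4,109,056,000 bytes = 4.1 GB.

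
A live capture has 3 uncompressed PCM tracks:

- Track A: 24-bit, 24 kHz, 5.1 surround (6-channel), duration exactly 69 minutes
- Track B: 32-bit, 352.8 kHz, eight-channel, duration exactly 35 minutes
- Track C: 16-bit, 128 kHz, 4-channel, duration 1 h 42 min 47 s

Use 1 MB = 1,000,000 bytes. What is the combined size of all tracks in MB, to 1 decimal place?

Track A: exactly 69 minutes = 4,140 s; 24,000 × 4,140 × 3 × 6 = 1,788,480,000 bytes.
Track B: exactly 35 minutes = 2,100 s; 352,800 × 2,100 × 4 × 8 = 23,708,160,000 bytes.
Track C: 1 h 42 min 47 s = 6,167 s; 128,000 × 6,167 × 2 × 4 = 6,315,008,000 bytes.
Total = 31,811,648,000 bytes = 31811.6 MB.

31811.6 MB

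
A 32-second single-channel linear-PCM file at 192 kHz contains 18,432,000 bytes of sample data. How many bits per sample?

Bytes per sample = 18,432,000 / (192,000 × 32 × 1) = 18,432,000 / 6,144,000 = 3.
Bit depth = 3 × 8 = 24 bits.

24 bits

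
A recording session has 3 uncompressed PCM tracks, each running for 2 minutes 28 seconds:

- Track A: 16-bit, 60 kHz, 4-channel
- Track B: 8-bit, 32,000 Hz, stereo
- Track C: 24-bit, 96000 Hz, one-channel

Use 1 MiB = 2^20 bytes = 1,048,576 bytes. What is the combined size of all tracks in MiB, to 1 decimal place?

2 minutes 28 seconds = 148 s.
Track A: 60,000 × 148 × 2 × 4 = 71,040,000 bytes.
Track B: 32,000 × 148 × 1 × 2 = 9,472,000 bytes.
Track C: 96,000 × 148 × 3 × 1 = 42,624,000 bytes.
Total = 123,136,000 bytes = 117.4 MiB.

117.4 MiB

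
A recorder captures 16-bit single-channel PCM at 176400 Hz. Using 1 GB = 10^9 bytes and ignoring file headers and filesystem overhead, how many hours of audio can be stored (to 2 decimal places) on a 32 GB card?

Uncompressed byte rate = 176,400 × 2 × 1 = 352,800 bytes/s.
Capacity = 32 × 1,000,000,000 = 32,000,000,000 bytes.
32,000,000,000 / 352,800 ≈ 90702.95 s → 25.20 hours.

25.20 hours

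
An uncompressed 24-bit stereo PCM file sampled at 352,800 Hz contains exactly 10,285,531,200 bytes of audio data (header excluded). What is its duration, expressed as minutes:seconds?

80:59

Byte rate = 352,800 × 3 × 2 = 2,116,800 bytes/s.
Duration = 10,285,531,200 / 2,116,800 = 4,859 s.
4,859 s = 80:59.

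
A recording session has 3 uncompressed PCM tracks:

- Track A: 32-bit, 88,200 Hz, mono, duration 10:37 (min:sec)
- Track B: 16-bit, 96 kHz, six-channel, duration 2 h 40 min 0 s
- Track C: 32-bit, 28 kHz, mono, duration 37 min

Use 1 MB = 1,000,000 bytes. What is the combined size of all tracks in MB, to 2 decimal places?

Track A: 10:37 (min:sec) = 637 s; 88,200 × 637 × 4 × 1 = 224,733,600 bytes.
Track B: 2 h 40 min 0 s = 9,600 s; 96,000 × 9,600 × 2 × 6 = 11,059,200,000 bytes.
Track C: 37 min = 2,220 s; 28,000 × 2,220 × 4 × 1 = 248,640,000 bytes.
Total = 11,532,573,600 bytes = 11532.57 MB.

11532.57 MB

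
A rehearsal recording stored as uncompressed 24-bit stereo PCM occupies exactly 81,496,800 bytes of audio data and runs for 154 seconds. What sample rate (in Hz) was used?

Bytes = sample_rate × seconds × bytes_per_sample × channels.
sample_rate = 81,496,800 / (154 × 3 × 2) = 81,496,800 / 924 = 88,200 Hz.

88,200 Hz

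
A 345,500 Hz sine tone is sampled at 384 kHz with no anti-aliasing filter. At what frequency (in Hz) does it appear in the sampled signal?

38,500 Hz

Nyquist = 384,000/2 = 192,000 Hz; 345,500 Hz exceeds it.
Alias = |345,500 − 1×384,000| = |345,500 − 384,000| = 38,500 Hz.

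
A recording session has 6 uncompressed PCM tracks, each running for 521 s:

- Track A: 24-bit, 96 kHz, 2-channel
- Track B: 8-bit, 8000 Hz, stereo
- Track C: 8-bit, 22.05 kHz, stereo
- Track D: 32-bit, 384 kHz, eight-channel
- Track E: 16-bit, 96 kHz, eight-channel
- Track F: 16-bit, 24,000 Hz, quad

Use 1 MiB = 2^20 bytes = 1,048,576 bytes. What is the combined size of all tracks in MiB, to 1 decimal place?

Track A: 96,000 × 521 × 3 × 2 = 300,096,000 bytes.
Track B: 8,000 × 521 × 1 × 2 = 8,336,000 bytes.
Track C: 22,050 × 521 × 1 × 2 = 22,976,100 bytes.
Track D: 384,000 × 521 × 4 × 8 = 6,402,048,000 bytes.
Track E: 96,000 × 521 × 2 × 8 = 800,256,000 bytes.
Track F: 24,000 × 521 × 2 × 4 = 100,032,000 bytes.
Total = 7,633,744,100 bytes = 7280.1 MiB.

7280.1 MiB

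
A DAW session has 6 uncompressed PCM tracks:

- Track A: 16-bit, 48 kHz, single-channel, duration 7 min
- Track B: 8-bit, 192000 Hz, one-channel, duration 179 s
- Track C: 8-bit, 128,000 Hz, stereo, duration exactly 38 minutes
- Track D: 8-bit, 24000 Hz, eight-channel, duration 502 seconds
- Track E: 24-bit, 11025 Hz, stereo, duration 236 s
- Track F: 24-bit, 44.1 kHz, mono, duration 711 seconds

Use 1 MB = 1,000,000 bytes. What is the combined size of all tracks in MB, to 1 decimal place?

Track A: 7 min = 420 s; 48,000 × 420 × 2 × 1 = 40,320,000 bytes.
Track B: 192,000 × 179 × 1 × 1 = 34,368,000 bytes.
Track C: exactly 38 minutes = 2,280 s; 128,000 × 2,280 × 1 × 2 = 583,680,000 bytes.
Track D: 24,000 × 502 × 1 × 8 = 96,384,000 bytes.
Track E: 11,025 × 236 × 3 × 2 = 15,611,400 bytes.
Track F: 44,100 × 711 × 3 × 1 = 94,065,300 bytes.
Total = 864,428,700 bytes = 864.4 MB.

864.4 MB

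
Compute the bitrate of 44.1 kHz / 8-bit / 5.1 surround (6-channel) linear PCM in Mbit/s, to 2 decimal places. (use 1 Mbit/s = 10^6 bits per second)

Bit rate = 44,100 × 8 × 6 = 2,116,800 bits/s.
= 2.12 Mbit/s.

2.12 Mbit/s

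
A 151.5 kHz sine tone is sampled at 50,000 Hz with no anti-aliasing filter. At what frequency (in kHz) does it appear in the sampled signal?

1.5 kHz

Nyquist = 50,000/2 = 25,000 Hz; 151,500 Hz exceeds it.
Alias = |151,500 − 3×50,000| = |151,500 − 150,000| = 1,500 Hz = 1.5 kHz.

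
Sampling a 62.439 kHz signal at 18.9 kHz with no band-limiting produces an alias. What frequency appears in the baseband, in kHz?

Nyquist = 18,900/2 = 9,450 Hz; 62,439 Hz exceeds it.
Alias = |62,439 − 3×18,900| = |62,439 − 56,700| = 5,739 Hz = 5.739 kHz.

5.739 kHz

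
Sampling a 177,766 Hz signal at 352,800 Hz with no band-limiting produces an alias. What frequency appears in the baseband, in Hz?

175,034 Hz

Nyquist = 352,800/2 = 176,400 Hz; 177,766 Hz exceeds it.
Alias = |177,766 − 1×352,800| = |177,766 − 352,800| = 175,034 Hz.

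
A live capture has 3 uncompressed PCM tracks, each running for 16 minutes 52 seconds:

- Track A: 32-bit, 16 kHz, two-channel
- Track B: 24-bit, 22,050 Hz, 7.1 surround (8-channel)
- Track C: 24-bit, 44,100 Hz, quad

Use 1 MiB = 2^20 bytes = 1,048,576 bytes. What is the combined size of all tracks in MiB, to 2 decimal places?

16 minutes 52 seconds = 1,012 s.
Track A: 16,000 × 1,012 × 4 × 2 = 129,536,000 bytes.
Track B: 22,050 × 1,012 × 3 × 8 = 535,550,400 bytes.
Track C: 44,100 × 1,012 × 3 × 4 = 535,550,400 bytes.
Total = 1,200,636,800 bytes = 1145.02 MiB.

1145.02 MiB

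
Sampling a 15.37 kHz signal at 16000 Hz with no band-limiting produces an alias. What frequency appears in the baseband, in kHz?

Nyquist = 16,000/2 = 8,000 Hz; 15,370 Hz exceeds it.
Alias = |15,370 − 1×16,000| = |15,370 − 16,000| = 630 Hz = 0.63 kHz.

0.63 kHz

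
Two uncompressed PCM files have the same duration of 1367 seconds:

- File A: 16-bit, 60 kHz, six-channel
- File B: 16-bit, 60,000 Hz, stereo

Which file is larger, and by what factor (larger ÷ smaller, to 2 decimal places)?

File A, by a factor of 3.00

File A: 60,000 × 2 × 6 = 720,000 bytes/s.
File B: 60,000 × 2 × 2 = 240,000 bytes/s.
File A is larger; ratio = 984,240,000 / 328,080,000 = 3.00.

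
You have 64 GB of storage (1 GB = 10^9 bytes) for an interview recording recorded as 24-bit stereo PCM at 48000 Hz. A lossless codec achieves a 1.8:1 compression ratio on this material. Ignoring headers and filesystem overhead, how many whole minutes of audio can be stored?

Uncompressed byte rate = 48,000 × 3 × 2 = 288,000 bytes/s.
After 1.8:1 compression, effective rate ≈ 160000 bytes/s.
Capacity = 64 × 1,000,000,000 = 64,000,000,000 bytes.
64,000,000,000 / effective rate ≈ 400000 s → 6,666 minutes.

6,666 minutes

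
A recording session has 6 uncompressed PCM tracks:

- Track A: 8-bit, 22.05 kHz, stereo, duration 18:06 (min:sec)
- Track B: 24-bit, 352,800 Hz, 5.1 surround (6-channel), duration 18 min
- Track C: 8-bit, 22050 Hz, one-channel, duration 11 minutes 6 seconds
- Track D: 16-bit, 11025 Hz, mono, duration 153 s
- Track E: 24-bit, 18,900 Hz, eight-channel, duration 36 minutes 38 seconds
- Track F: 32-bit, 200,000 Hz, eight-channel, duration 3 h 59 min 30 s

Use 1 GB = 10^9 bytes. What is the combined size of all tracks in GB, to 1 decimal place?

Track A: 18:06 (min:sec) = 1,086 s; 22,050 × 1,086 × 1 × 2 = 47,892,600 bytes.
Track B: 18 min = 1,080 s; 352,800 × 1,080 × 3 × 6 = 6,858,432,000 bytes.
Track C: 11 minutes 6 seconds = 666 s; 22,050 × 666 × 1 × 1 = 14,685,300 bytes.
Track D: 11,025 × 153 × 2 × 1 = 3,373,650 bytes.
Track E: 36 minutes 38 seconds = 2,198 s; 18,900 × 2,198 × 3 × 8 = 997,012,800 bytes.
Track F: 3 h 59 min 30 s = 14,370 s; 200,000 × 14,370 × 4 × 8 = 91,968,000,000 bytes.
Total = 99,889,396,350 bytes = 99.9 GB.

99.9 GB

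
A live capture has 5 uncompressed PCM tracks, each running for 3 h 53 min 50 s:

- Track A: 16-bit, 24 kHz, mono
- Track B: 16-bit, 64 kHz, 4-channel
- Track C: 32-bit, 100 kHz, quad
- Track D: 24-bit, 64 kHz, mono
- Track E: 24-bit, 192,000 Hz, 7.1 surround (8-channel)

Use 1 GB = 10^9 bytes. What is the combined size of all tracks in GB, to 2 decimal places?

97.65 GB

3 h 53 min 50 s = 14,030 s.
Track A: 24,000 × 14,030 × 2 × 1 = 673,440,000 bytes.
Track B: 64,000 × 14,030 × 2 × 4 = 7,183,360,000 bytes.
Track C: 100,000 × 14,030 × 4 × 4 = 22,448,000,000 bytes.
Track D: 64,000 × 14,030 × 3 × 1 = 2,693,760,000 bytes.
Track E: 192,000 × 14,030 × 3 × 8 = 64,650,240,000 bytes.
Total = 97,648,800,000 bytes = 97.65 GB.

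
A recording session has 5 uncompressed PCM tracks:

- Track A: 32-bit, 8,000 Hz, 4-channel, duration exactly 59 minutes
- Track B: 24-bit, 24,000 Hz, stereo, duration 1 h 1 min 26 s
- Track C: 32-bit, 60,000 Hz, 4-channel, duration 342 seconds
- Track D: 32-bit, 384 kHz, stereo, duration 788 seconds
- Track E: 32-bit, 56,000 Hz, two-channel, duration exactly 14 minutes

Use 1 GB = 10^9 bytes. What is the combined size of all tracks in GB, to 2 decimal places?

Track A: exactly 59 minutes = 3,540 s; 8,000 × 3,540 × 4 × 4 = 453,120,000 bytes.
Track B: 1 h 1 min 26 s = 3,686 s; 24,000 × 3,686 × 3 × 2 = 530,784,000 bytes.
Track C: 60,000 × 342 × 4 × 4 = 328,320,000 bytes.
Track D: 384,000 × 788 × 4 × 2 = 2,420,736,000 bytes.
Track E: exactly 14 minutes = 840 s; 56,000 × 840 × 4 × 2 = 376,320,000 bytes.
Total = 4,109,280,000 bytes = 4.11 GB.

4.11 GB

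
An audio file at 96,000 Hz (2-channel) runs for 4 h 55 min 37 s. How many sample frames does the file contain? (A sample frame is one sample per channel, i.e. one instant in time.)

1,702,752,000 sample frames

4 h 55 min 37 s = 17,737 s.
96,000 samples/s × 17,737 s = 1,702,752,000 frames.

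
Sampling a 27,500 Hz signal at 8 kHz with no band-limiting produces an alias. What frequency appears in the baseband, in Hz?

3,500 Hz

Nyquist = 8,000/2 = 4,000 Hz; 27,500 Hz exceeds it.
Alias = |27,500 − 3×8,000| = |27,500 − 24,000| = 3,500 Hz.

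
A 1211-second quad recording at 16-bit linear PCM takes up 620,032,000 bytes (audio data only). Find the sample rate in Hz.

64,000 Hz

Bytes = sample_rate × seconds × bytes_per_sample × channels.
sample_rate = 620,032,000 / (1,211 × 2 × 4) = 620,032,000 / 9,688 = 64,000 Hz.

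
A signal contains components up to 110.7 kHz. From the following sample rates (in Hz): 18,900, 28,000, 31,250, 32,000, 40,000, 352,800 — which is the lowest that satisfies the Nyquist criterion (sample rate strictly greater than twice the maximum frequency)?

Need sample rate > 2 × 110,700 = 221,400 Hz.
Lowest listed rate above 221,400 Hz is 352,800 Hz.

352,800 Hz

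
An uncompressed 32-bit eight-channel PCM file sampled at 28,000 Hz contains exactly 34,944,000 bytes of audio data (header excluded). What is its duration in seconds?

39 seconds

Byte rate = 28,000 × 4 × 8 = 896,000 bytes/s.
Duration = 34,944,000 / 896,000 = 39 s.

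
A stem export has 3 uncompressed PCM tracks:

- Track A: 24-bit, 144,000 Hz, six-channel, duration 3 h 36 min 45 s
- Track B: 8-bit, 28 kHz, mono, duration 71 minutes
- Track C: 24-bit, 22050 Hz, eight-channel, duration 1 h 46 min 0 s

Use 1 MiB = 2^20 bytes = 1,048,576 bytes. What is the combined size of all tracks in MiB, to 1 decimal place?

35470.9 MiB

Track A: 3 h 36 min 45 s = 13,005 s; 144,000 × 13,005 × 3 × 6 = 33,708,960,000 bytes.
Track B: 71 minutes = 4,260 s; 28,000 × 4,260 × 1 × 1 = 119,280,000 bytes.
Track C: 1 h 46 min 0 s = 6,360 s; 22,050 × 6,360 × 3 × 8 = 3,365,712,000 bytes.
Total = 37,193,952,000 bytes = 35470.9 MiB.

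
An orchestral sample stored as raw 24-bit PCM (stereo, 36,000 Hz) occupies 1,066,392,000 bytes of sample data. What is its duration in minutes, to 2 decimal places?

82.28 minutes

Byte rate = 36,000 × 3 × 2 = 216,000 bytes/s.
Duration = 1,066,392,000 / 216,000 = 4,937 s.
4,937 s / 60 = 82.28 minutes.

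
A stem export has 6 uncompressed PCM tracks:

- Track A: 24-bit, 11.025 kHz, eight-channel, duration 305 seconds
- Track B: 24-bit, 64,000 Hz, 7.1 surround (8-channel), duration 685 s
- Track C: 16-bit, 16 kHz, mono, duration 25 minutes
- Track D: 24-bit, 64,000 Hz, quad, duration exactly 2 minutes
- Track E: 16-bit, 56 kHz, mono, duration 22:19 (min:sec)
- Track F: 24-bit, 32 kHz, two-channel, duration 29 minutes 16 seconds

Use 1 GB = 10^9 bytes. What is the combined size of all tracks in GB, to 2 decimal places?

Track A: 11,025 × 305 × 3 × 8 = 80,703,000 bytes.
Track B: 64,000 × 685 × 3 × 8 = 1,052,160,000 bytes.
Track C: 25 minutes = 1,500 s; 16,000 × 1,500 × 2 × 1 = 48,000,000 bytes.
Track D: exactly 2 minutes = 120 s; 64,000 × 120 × 3 × 4 = 92,160,000 bytes.
Track E: 22:19 (min:sec) = 1,339 s; 56,000 × 1,339 × 2 × 1 = 149,968,000 bytes.
Track F: 29 minutes 16 seconds = 1,756 s; 32,000 × 1,756 × 3 × 2 = 337,152,000 bytes.
Total = 1,760,143,000 bytes = 1.76 GB.

1.76 GB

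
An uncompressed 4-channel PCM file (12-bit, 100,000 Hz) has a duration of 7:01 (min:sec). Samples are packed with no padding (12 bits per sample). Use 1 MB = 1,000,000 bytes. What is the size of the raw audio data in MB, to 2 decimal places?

Duration = 7:01 (min:sec) = 421 s.
Bits = 100,000 × 421 × 12 × 4 = 2,020,800,000 bits = 252,600,000 bytes.
252,600,000 / 1,000,000 = 252.60 MB.

252.60 MB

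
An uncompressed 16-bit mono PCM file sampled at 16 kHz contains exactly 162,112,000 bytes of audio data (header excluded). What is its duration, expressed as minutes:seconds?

Byte rate = 16,000 × 2 × 1 = 32,000 bytes/s.
Duration = 162,112,000 / 32,000 = 5,066 s.
5,066 s = 84:26.

84:26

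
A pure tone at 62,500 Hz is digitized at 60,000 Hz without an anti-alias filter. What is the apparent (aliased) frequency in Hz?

Nyquist = 60,000/2 = 30,000 Hz; 62,500 Hz exceeds it.
Alias = |62,500 − 1×60,000| = |62,500 − 60,000| = 2,500 Hz.

2,500 Hz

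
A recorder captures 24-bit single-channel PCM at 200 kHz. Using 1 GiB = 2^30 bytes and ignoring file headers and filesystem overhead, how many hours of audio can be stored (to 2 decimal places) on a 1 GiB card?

0.50 hours

Uncompressed byte rate = 200,000 × 3 × 1 = 600,000 bytes/s.
Capacity = 1 × 1,073,741,824 = 1,073,741,824 bytes.
1,073,741,824 / 600,000 ≈ 1789.57 s → 0.50 hours.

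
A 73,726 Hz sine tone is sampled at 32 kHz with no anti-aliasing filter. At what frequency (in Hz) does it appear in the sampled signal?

Nyquist = 32,000/2 = 16,000 Hz; 73,726 Hz exceeds it.
Alias = |73,726 − 2×32,000| = |73,726 − 64,000| = 9,726 Hz.

9,726 Hz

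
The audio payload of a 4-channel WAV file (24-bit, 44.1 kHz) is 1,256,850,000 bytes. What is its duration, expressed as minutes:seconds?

Byte rate = 44,100 × 3 × 4 = 529,200 bytes/s.
Duration = 1,256,850,000 / 529,200 = 2,375 s.
2,375 s = 39:35.

39:35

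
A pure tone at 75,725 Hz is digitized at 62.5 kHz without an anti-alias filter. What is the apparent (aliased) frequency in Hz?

Nyquist = 62,500/2 = 31,250 Hz; 75,725 Hz exceeds it.
Alias = |75,725 − 1×62,500| = |75,725 − 62,500| = 13,225 Hz.

13,225 Hz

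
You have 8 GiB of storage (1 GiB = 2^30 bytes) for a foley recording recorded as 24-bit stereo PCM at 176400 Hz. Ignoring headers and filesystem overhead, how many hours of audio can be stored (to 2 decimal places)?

Uncompressed byte rate = 176,400 × 3 × 2 = 1,058,400 bytes/s.
Capacity = 8 × 1,073,741,824 = 8,589,934,592 bytes.
8,589,934,592 / 1,058,400 ≈ 8115.96 s → 2.25 hours.

2.25 hours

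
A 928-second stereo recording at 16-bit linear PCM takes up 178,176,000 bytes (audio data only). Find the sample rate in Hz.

48,000 Hz

Bytes = sample_rate × seconds × bytes_per_sample × channels.
sample_rate = 178,176,000 / (928 × 2 × 2) = 178,176,000 / 3,712 = 48,000 Hz.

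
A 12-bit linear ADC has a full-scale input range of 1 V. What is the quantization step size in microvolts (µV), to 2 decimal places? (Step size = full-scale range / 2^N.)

244.14 µV

1 V / 2^12 = 1 / 4,096 V = 244.14 µV.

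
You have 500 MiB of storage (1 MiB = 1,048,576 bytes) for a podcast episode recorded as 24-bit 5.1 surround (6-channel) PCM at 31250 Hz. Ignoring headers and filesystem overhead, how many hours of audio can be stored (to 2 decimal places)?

0.26 hours

Uncompressed byte rate = 31,250 × 3 × 6 = 562,500 bytes/s.
Capacity = 500 × 1,048,576 = 524,288,000 bytes.
524,288,000 / 562,500 ≈ 932.07 s → 0.26 hours.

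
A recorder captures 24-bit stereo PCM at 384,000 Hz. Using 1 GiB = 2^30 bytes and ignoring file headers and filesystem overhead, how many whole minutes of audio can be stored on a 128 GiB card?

Uncompressed byte rate = 384,000 × 3 × 2 = 2,304,000 bytes/s.
Capacity = 128 × 1,073,741,824 = 137,438,953,472 bytes.
137,438,953,472 / 2,304,000 ≈ 59652.32 s → 994 minutes.

994 minutes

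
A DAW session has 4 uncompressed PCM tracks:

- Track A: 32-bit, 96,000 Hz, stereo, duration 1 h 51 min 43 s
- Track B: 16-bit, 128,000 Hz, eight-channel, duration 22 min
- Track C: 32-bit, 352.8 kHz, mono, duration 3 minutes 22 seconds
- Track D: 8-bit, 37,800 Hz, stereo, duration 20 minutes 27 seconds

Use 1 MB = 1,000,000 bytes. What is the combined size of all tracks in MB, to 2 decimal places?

8229.09 MB

Track A: 1 h 51 min 43 s = 6,703 s; 96,000 × 6,703 × 4 × 2 = 5,147,904,000 bytes.
Track B: 22 min = 1,320 s; 128,000 × 1,320 × 2 × 8 = 2,703,360,000 bytes.
Track C: 3 minutes 22 seconds = 202 s; 352,800 × 202 × 4 × 1 = 285,062,400 bytes.
Track D: 20 minutes 27 seconds = 1,227 s; 37,800 × 1,227 × 1 × 2 = 92,761,200 bytes.
Total = 8,229,087,600 bytes = 8229.09 MB.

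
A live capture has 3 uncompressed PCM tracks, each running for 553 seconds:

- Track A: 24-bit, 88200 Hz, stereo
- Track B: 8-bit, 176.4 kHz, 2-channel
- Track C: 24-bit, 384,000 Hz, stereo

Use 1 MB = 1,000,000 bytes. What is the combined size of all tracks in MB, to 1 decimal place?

1761.9 MB

Track A: 88,200 × 553 × 3 × 2 = 292,647,600 bytes.
Track B: 176,400 × 553 × 1 × 2 = 195,098,400 bytes.
Track C: 384,000 × 553 × 3 × 2 = 1,274,112,000 bytes.
Total = 1,761,858,000 bytes = 1761.9 MB.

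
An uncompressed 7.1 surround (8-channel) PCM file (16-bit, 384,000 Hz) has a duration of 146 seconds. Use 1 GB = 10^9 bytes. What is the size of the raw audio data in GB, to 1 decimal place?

0.9 GB

Bytes = 384,000 samples/s × 146 s × 2 bytes/sample × 8 ch = 897,024,000 bytes.
897,024,000 / 1,000,000,000 = 0.9 GB.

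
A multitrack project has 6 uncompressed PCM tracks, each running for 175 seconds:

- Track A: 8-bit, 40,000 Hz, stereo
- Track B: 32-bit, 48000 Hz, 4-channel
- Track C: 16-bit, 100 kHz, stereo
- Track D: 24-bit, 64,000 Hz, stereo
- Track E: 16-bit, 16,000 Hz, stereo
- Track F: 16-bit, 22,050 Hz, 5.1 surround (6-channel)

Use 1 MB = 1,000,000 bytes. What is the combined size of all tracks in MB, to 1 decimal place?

343.1 MB

Track A: 40,000 × 175 × 1 × 2 = 14,000,000 bytes.
Track B: 48,000 × 175 × 4 × 4 = 134,400,000 bytes.
Track C: 100,000 × 175 × 2 × 2 = 70,000,000 bytes.
Track D: 64,000 × 175 × 3 × 2 = 67,200,000 bytes.
Track E: 16,000 × 175 × 2 × 2 = 11,200,000 bytes.
Track F: 22,050 × 175 × 2 × 6 = 46,305,000 bytes.
Total = 343,105,000 bytes = 343.1 MB.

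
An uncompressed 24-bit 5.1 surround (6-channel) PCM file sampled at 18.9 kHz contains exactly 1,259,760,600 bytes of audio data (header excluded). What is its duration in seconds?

Byte rate = 18,900 × 3 × 6 = 340,200 bytes/s.
Duration = 1,259,760,600 / 340,200 = 3,703 s.

3,703 seconds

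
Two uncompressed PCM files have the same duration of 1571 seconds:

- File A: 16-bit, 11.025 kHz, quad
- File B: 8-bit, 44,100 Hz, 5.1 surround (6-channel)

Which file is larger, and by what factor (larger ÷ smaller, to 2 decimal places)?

File A: 11,025 × 2 × 4 = 88,200 bytes/s.
File B: 44,100 × 1 × 6 = 264,600 bytes/s.
File B is larger; ratio = 415,686,600 / 138,562,200 = 3.00.

File B, by a factor of 3.00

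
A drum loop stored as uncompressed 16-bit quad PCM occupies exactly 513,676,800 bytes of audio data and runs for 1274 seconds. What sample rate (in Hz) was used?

Bytes = sample_rate × seconds × bytes_per_sample × channels.
sample_rate = 513,676,800 / (1,274 × 2 × 4) = 513,676,800 / 10,192 = 50,400 Hz.

50,400 Hz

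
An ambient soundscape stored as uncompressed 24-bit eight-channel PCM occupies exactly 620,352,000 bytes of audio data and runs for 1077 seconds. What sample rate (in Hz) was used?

Bytes = sample_rate × seconds × bytes_per_sample × channels.
sample_rate = 620,352,000 / (1,077 × 3 × 8) = 620,352,000 / 25,848 = 24,000 Hz.

24,000 Hz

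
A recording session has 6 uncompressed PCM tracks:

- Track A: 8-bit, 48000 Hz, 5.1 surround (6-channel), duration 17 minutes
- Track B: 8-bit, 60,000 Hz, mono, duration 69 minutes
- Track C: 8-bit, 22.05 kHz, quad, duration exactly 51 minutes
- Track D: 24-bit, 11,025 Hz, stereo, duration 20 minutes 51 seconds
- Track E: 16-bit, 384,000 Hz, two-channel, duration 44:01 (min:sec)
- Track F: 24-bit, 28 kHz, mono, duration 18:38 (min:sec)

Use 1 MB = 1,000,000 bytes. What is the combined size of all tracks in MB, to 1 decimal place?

Track A: 17 minutes = 1,020 s; 48,000 × 1,020 × 1 × 6 = 293,760,000 bytes.
Track B: 69 minutes = 4,140 s; 60,000 × 4,140 × 1 × 1 = 248,400,000 bytes.
Track C: exactly 51 minutes = 3,060 s; 22,050 × 3,060 × 1 × 4 = 269,892,000 bytes.
Track D: 20 minutes 51 seconds = 1,251 s; 11,025 × 1,251 × 3 × 2 = 82,753,650 bytes.
Track E: 44:01 (min:sec) = 2,641 s; 384,000 × 2,641 × 2 × 2 = 4,056,576,000 bytes.
Track F: 18:38 (min:sec) = 1,118 s; 28,000 × 1,118 × 3 × 1 = 93,912,000 bytes.
Total = 5,045,293,650 bytes = 5045.3 MB.

5045.3 MB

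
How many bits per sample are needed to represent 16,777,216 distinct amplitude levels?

log2(16,777,216) = 24.

24 bits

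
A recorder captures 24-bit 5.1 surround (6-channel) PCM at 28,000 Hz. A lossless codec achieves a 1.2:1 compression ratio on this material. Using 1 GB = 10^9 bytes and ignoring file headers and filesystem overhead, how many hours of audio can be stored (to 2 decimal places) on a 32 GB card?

Uncompressed byte rate = 28,000 × 3 × 6 = 504,000 bytes/s.
After 1.2:1 compression, effective rate ≈ 420000 bytes/s.
Capacity = 32 × 1,000,000,000 = 32,000,000,000 bytes.
32,000,000,000 / effective rate ≈ 76190.48 s → 21.16 hours.

21.16 hours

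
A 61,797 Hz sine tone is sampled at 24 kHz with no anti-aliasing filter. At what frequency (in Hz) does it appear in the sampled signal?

10,203 Hz

Nyquist = 24,000/2 = 12,000 Hz; 61,797 Hz exceeds it.
Alias = |61,797 − 3×24,000| = |61,797 − 72,000| = 10,203 Hz.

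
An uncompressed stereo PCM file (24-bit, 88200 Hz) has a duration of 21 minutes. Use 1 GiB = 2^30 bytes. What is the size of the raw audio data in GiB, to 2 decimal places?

Duration = 21 minutes = 1,260 s.
Bytes = 88,200 samples/s × 1,260 s × 3 bytes/sample × 2 ch = 666,792,000 bytes.
666,792,000 / 1,073,741,824 = 0.62 GiB.

0.62 GiB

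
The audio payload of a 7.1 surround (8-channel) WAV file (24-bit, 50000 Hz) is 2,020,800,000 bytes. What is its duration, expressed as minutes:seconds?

28:04

Byte rate = 50,000 × 3 × 8 = 1,200,000 bytes/s.
Duration = 2,020,800,000 / 1,200,000 = 1,684 s.
1,684 s = 28:04.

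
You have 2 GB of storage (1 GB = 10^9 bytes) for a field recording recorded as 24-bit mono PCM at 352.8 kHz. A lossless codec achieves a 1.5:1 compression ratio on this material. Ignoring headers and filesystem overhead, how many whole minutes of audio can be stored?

47 minutes

Uncompressed byte rate = 352,800 × 3 × 1 = 1,058,400 bytes/s.
After 1.5:1 compression, effective rate ≈ 705600 bytes/s.
Capacity = 2 × 1,000,000,000 = 2,000,000,000 bytes.
2,000,000,000 / effective rate ≈ 2834.47 s → 47 minutes.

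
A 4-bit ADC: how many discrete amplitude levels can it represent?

2^4 = 16.

16 levels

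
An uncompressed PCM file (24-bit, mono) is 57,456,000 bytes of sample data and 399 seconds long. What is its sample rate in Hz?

Bytes = sample_rate × seconds × bytes_per_sample × channels.
sample_rate = 57,456,000 / (399 × 3 × 1) = 57,456,000 / 1,197 = 48,000 Hz.

48,000 Hz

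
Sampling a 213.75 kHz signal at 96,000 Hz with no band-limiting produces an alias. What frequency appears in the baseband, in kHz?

21.75 kHz

Nyquist = 96,000/2 = 48,000 Hz; 213,750 Hz exceeds it.
Alias = |213,750 − 2×96,000| = |213,750 − 192,000| = 21,750 Hz = 21.75 kHz.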